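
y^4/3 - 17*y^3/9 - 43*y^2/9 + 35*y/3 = y*(y/3 + 1)*(y - 7)*(y - 5/3)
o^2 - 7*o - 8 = (o - 8)*(o + 1)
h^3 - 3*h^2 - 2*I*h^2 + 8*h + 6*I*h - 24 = (h - 3)*(h - 4*I)*(h + 2*I)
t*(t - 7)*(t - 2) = t^3 - 9*t^2 + 14*t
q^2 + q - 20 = (q - 4)*(q + 5)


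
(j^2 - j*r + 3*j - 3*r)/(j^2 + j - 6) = (j - r)/(j - 2)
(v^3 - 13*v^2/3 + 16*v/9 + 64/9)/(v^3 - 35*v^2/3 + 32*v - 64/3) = (3*v^2 - 5*v - 8)/(3*(v^2 - 9*v + 8))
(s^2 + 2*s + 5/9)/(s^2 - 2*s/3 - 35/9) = (3*s + 1)/(3*s - 7)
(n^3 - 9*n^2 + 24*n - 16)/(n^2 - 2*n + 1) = (n^2 - 8*n + 16)/(n - 1)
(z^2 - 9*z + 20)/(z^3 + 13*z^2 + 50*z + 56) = (z^2 - 9*z + 20)/(z^3 + 13*z^2 + 50*z + 56)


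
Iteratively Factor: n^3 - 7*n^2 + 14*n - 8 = (n - 4)*(n^2 - 3*n + 2) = (n - 4)*(n - 1)*(n - 2)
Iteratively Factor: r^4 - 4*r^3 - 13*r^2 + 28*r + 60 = (r + 2)*(r^3 - 6*r^2 - r + 30) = (r - 3)*(r + 2)*(r^2 - 3*r - 10) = (r - 5)*(r - 3)*(r + 2)*(r + 2)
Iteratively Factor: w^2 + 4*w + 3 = (w + 3)*(w + 1)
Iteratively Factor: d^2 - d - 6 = (d + 2)*(d - 3)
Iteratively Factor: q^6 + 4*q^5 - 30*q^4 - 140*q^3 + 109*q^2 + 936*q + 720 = (q + 4)*(q^5 - 30*q^3 - 20*q^2 + 189*q + 180) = (q + 1)*(q + 4)*(q^4 - q^3 - 29*q^2 + 9*q + 180) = (q - 5)*(q + 1)*(q + 4)*(q^3 + 4*q^2 - 9*q - 36) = (q - 5)*(q - 3)*(q + 1)*(q + 4)*(q^2 + 7*q + 12) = (q - 5)*(q - 3)*(q + 1)*(q + 3)*(q + 4)*(q + 4)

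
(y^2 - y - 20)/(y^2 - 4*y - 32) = (y - 5)/(y - 8)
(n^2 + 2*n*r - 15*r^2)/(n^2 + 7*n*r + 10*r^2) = (n - 3*r)/(n + 2*r)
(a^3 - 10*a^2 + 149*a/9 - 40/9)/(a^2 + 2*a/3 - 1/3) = (3*a^2 - 29*a + 40)/(3*(a + 1))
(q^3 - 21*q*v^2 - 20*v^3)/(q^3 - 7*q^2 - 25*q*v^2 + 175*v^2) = (q^2 + 5*q*v + 4*v^2)/(q^2 + 5*q*v - 7*q - 35*v)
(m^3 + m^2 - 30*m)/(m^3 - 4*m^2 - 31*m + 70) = m*(m^2 + m - 30)/(m^3 - 4*m^2 - 31*m + 70)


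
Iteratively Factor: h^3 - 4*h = (h - 2)*(h^2 + 2*h) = h*(h - 2)*(h + 2)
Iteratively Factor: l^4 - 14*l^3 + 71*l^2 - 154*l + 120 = (l - 3)*(l^3 - 11*l^2 + 38*l - 40) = (l - 5)*(l - 3)*(l^2 - 6*l + 8) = (l - 5)*(l - 4)*(l - 3)*(l - 2)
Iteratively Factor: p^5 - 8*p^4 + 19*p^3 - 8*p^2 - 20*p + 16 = (p - 1)*(p^4 - 7*p^3 + 12*p^2 + 4*p - 16) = (p - 2)*(p - 1)*(p^3 - 5*p^2 + 2*p + 8) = (p - 2)*(p - 1)*(p + 1)*(p^2 - 6*p + 8) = (p - 2)^2*(p - 1)*(p + 1)*(p - 4)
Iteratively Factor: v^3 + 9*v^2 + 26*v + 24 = (v + 4)*(v^2 + 5*v + 6) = (v + 3)*(v + 4)*(v + 2)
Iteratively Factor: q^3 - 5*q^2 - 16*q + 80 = (q + 4)*(q^2 - 9*q + 20) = (q - 5)*(q + 4)*(q - 4)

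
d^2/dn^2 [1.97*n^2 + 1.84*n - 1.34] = 3.94000000000000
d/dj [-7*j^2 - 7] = -14*j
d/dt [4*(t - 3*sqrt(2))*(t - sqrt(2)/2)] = 8*t - 14*sqrt(2)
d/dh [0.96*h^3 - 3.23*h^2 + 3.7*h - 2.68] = 2.88*h^2 - 6.46*h + 3.7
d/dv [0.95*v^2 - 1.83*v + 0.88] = 1.9*v - 1.83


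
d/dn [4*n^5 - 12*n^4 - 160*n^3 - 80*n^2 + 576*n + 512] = 20*n^4 - 48*n^3 - 480*n^2 - 160*n + 576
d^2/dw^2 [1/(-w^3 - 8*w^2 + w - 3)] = 2*((3*w + 8)*(w^3 + 8*w^2 - w + 3) - (3*w^2 + 16*w - 1)^2)/(w^3 + 8*w^2 - w + 3)^3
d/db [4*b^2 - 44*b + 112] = 8*b - 44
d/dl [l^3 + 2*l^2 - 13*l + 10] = 3*l^2 + 4*l - 13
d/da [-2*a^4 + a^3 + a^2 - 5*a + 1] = -8*a^3 + 3*a^2 + 2*a - 5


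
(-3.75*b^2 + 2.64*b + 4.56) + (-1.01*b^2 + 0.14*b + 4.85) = -4.76*b^2 + 2.78*b + 9.41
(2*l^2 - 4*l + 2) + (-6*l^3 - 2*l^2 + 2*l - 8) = -6*l^3 - 2*l - 6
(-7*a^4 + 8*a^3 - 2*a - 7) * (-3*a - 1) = 21*a^5 - 17*a^4 - 8*a^3 + 6*a^2 + 23*a + 7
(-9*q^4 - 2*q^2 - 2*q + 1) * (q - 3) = -9*q^5 + 27*q^4 - 2*q^3 + 4*q^2 + 7*q - 3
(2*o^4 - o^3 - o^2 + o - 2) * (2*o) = 4*o^5 - 2*o^4 - 2*o^3 + 2*o^2 - 4*o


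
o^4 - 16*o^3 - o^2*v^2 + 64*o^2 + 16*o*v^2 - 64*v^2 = (o - 8)^2*(o - v)*(o + v)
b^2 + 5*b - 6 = (b - 1)*(b + 6)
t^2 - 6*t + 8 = (t - 4)*(t - 2)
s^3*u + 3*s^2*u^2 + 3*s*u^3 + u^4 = u*(s + u)^3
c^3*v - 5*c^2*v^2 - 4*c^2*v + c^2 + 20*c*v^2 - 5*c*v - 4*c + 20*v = (c - 4)*(c - 5*v)*(c*v + 1)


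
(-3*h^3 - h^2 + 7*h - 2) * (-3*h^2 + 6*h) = 9*h^5 - 15*h^4 - 27*h^3 + 48*h^2 - 12*h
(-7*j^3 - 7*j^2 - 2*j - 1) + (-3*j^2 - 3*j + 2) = -7*j^3 - 10*j^2 - 5*j + 1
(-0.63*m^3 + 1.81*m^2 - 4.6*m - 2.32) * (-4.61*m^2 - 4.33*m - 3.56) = 2.9043*m^5 - 5.6162*m^4 + 15.6115*m^3 + 24.1696*m^2 + 26.4216*m + 8.2592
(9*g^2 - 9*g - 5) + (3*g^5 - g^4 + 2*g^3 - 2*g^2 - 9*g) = 3*g^5 - g^4 + 2*g^3 + 7*g^2 - 18*g - 5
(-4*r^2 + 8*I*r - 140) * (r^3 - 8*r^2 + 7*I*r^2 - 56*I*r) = -4*r^5 + 32*r^4 - 20*I*r^4 - 196*r^3 + 160*I*r^3 + 1568*r^2 - 980*I*r^2 + 7840*I*r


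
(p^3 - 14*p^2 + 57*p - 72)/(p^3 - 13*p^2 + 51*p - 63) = (p - 8)/(p - 7)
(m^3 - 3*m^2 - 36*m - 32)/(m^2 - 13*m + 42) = (m^3 - 3*m^2 - 36*m - 32)/(m^2 - 13*m + 42)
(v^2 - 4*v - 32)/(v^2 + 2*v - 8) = (v - 8)/(v - 2)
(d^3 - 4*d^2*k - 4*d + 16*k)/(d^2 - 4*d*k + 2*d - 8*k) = d - 2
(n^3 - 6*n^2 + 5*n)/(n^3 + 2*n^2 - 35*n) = (n - 1)/(n + 7)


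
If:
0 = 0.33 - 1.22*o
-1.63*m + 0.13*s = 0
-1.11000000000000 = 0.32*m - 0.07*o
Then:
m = -3.41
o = 0.27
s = -42.75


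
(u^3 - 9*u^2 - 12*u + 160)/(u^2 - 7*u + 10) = (u^2 - 4*u - 32)/(u - 2)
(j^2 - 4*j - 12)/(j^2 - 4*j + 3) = (j^2 - 4*j - 12)/(j^2 - 4*j + 3)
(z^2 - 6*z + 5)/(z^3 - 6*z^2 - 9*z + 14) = (z - 5)/(z^2 - 5*z - 14)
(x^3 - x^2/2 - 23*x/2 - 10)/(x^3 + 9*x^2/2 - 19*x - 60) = (x + 1)/(x + 6)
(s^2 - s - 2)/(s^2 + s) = (s - 2)/s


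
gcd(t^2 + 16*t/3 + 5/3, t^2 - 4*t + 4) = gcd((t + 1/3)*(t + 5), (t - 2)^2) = 1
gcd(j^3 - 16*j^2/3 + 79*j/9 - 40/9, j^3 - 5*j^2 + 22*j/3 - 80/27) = j^2 - 13*j/3 + 40/9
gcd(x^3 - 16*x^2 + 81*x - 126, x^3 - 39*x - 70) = x - 7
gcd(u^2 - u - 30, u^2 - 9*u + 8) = 1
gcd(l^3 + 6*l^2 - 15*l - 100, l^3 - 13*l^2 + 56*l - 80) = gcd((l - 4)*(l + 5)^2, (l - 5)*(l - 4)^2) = l - 4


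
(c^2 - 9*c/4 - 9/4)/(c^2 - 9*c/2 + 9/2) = (4*c + 3)/(2*(2*c - 3))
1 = 1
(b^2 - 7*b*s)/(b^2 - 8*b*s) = (b - 7*s)/(b - 8*s)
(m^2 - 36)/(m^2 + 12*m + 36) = (m - 6)/(m + 6)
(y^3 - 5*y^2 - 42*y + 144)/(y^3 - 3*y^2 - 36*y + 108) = (y - 8)/(y - 6)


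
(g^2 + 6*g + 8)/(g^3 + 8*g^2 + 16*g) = (g + 2)/(g*(g + 4))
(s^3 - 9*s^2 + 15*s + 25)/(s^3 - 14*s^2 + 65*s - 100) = (s + 1)/(s - 4)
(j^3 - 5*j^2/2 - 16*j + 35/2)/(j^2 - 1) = (2*j^2 - 3*j - 35)/(2*(j + 1))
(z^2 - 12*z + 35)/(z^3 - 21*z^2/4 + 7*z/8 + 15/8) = 8*(z - 7)/(8*z^2 - 2*z - 3)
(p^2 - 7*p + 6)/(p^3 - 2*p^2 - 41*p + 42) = (p - 6)/(p^2 - p - 42)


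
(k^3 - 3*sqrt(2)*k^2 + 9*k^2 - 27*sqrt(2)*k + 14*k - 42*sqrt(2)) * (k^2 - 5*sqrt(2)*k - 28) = k^5 - 8*sqrt(2)*k^4 + 9*k^4 - 72*sqrt(2)*k^3 + 16*k^3 - 28*sqrt(2)*k^2 + 18*k^2 + 28*k + 756*sqrt(2)*k + 1176*sqrt(2)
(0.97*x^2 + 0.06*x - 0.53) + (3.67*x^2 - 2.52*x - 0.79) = 4.64*x^2 - 2.46*x - 1.32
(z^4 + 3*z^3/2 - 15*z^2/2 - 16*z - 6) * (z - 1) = z^5 + z^4/2 - 9*z^3 - 17*z^2/2 + 10*z + 6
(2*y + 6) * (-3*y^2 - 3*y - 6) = -6*y^3 - 24*y^2 - 30*y - 36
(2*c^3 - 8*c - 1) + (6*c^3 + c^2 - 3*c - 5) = 8*c^3 + c^2 - 11*c - 6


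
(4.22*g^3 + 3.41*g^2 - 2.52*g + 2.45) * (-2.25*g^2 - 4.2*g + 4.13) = -9.495*g^5 - 25.3965*g^4 + 8.7766*g^3 + 19.1548*g^2 - 20.6976*g + 10.1185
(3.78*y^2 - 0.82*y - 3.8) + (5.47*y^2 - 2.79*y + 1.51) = 9.25*y^2 - 3.61*y - 2.29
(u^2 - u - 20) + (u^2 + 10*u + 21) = 2*u^2 + 9*u + 1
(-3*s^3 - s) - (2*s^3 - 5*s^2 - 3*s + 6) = -5*s^3 + 5*s^2 + 2*s - 6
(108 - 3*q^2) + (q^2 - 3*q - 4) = -2*q^2 - 3*q + 104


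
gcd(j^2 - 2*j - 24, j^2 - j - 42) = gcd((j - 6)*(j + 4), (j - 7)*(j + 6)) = 1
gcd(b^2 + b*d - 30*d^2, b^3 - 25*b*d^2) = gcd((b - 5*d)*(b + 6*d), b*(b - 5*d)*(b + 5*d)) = b - 5*d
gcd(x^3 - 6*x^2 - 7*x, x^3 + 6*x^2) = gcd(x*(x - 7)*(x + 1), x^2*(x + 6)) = x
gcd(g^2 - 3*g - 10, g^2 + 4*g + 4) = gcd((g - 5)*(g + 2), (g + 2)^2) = g + 2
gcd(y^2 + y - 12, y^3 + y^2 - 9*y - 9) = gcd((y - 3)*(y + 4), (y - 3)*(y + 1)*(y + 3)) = y - 3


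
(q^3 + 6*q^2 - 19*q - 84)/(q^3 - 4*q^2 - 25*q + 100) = (q^2 + 10*q + 21)/(q^2 - 25)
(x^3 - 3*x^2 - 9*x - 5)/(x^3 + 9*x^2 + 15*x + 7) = (x - 5)/(x + 7)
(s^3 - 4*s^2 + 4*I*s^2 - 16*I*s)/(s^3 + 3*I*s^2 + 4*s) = (s - 4)/(s - I)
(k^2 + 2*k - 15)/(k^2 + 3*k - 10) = (k - 3)/(k - 2)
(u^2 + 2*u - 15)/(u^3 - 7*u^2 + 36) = (u + 5)/(u^2 - 4*u - 12)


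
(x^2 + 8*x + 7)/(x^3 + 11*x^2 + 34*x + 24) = (x + 7)/(x^2 + 10*x + 24)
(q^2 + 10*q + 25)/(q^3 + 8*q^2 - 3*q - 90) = (q + 5)/(q^2 + 3*q - 18)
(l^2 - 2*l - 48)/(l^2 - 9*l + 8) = (l + 6)/(l - 1)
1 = 1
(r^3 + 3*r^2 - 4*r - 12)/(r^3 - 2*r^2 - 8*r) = (r^2 + r - 6)/(r*(r - 4))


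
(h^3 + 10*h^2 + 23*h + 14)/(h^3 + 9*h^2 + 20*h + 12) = (h + 7)/(h + 6)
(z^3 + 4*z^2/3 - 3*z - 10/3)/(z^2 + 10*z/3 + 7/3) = (3*z^2 + z - 10)/(3*z + 7)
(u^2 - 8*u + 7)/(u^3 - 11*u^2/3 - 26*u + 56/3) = 3*(u - 1)/(3*u^2 + 10*u - 8)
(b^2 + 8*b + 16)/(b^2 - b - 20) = (b + 4)/(b - 5)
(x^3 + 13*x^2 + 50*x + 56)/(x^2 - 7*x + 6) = (x^3 + 13*x^2 + 50*x + 56)/(x^2 - 7*x + 6)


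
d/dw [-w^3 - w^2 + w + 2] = -3*w^2 - 2*w + 1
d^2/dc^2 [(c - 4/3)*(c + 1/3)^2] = 6*c - 4/3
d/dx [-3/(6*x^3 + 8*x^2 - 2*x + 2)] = 3*(9*x^2 + 8*x - 1)/(2*(3*x^3 + 4*x^2 - x + 1)^2)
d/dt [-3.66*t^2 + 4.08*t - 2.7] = 4.08 - 7.32*t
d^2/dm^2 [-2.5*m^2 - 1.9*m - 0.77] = -5.00000000000000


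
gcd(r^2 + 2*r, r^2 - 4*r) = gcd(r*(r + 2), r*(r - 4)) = r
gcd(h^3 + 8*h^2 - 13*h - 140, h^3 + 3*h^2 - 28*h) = h^2 + 3*h - 28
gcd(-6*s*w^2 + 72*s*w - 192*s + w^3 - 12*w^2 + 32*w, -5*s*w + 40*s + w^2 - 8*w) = w - 8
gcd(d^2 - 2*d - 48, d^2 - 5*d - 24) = d - 8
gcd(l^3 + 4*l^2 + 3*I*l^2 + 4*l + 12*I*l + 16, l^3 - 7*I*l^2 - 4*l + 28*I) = 1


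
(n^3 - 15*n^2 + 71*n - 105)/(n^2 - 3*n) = n - 12 + 35/n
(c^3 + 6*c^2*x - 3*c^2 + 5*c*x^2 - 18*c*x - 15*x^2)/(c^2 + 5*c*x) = c + x - 3 - 3*x/c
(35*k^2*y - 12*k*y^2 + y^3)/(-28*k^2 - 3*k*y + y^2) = y*(-5*k + y)/(4*k + y)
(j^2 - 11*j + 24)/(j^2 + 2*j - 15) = (j - 8)/(j + 5)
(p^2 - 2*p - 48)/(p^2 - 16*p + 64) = (p + 6)/(p - 8)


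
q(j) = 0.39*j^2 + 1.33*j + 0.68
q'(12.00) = 10.69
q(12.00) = 72.80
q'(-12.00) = -8.03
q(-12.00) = 40.88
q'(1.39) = 2.41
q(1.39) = 3.28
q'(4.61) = 4.93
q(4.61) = 15.10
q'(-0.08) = 1.27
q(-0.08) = 0.58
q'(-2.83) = -0.88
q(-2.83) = 0.04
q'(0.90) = 2.03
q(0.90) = 2.19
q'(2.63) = 3.38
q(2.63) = 6.88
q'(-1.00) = 0.55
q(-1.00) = -0.26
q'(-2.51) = -0.63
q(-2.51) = -0.20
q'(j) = 0.78*j + 1.33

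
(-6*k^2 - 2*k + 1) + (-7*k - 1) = -6*k^2 - 9*k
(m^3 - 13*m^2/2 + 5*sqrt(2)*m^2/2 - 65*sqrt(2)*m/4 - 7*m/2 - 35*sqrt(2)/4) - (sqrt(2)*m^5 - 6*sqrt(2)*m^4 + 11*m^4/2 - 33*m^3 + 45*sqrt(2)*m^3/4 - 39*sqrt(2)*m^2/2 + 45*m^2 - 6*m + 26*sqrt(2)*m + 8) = -sqrt(2)*m^5 - 11*m^4/2 + 6*sqrt(2)*m^4 - 45*sqrt(2)*m^3/4 + 34*m^3 - 103*m^2/2 + 22*sqrt(2)*m^2 - 169*sqrt(2)*m/4 + 5*m/2 - 35*sqrt(2)/4 - 8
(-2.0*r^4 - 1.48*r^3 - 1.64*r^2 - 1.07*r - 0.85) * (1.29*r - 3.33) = -2.58*r^5 + 4.7508*r^4 + 2.8128*r^3 + 4.0809*r^2 + 2.4666*r + 2.8305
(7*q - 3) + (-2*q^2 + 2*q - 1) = -2*q^2 + 9*q - 4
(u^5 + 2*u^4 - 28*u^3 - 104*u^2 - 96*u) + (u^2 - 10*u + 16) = u^5 + 2*u^4 - 28*u^3 - 103*u^2 - 106*u + 16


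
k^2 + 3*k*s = k*(k + 3*s)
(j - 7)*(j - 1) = j^2 - 8*j + 7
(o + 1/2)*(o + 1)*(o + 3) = o^3 + 9*o^2/2 + 5*o + 3/2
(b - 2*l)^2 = b^2 - 4*b*l + 4*l^2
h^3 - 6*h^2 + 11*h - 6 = (h - 3)*(h - 2)*(h - 1)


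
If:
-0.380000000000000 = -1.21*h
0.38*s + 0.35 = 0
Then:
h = 0.31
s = -0.92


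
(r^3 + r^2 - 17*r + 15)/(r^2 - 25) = (r^2 - 4*r + 3)/(r - 5)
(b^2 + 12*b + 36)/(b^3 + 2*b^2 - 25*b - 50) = (b^2 + 12*b + 36)/(b^3 + 2*b^2 - 25*b - 50)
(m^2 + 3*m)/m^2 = (m + 3)/m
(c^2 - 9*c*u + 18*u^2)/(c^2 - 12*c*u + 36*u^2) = (-c + 3*u)/(-c + 6*u)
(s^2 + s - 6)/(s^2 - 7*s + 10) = (s + 3)/(s - 5)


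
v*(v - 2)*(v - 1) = v^3 - 3*v^2 + 2*v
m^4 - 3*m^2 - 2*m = m*(m - 2)*(m + 1)^2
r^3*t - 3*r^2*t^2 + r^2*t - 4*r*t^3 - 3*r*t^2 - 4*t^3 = (r - 4*t)*(r + t)*(r*t + t)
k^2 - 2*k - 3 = (k - 3)*(k + 1)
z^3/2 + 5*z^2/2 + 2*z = z*(z/2 + 1/2)*(z + 4)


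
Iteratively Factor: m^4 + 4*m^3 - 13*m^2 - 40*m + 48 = (m + 4)*(m^3 - 13*m + 12) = (m - 1)*(m + 4)*(m^2 + m - 12) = (m - 3)*(m - 1)*(m + 4)*(m + 4)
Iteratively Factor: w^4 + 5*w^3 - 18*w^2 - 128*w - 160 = (w - 5)*(w^3 + 10*w^2 + 32*w + 32) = (w - 5)*(w + 2)*(w^2 + 8*w + 16) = (w - 5)*(w + 2)*(w + 4)*(w + 4)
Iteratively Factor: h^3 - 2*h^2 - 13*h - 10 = (h - 5)*(h^2 + 3*h + 2) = (h - 5)*(h + 2)*(h + 1)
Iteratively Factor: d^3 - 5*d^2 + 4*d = (d - 1)*(d^2 - 4*d) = d*(d - 1)*(d - 4)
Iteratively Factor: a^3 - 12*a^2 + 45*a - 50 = (a - 2)*(a^2 - 10*a + 25) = (a - 5)*(a - 2)*(a - 5)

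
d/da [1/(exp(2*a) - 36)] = -2*exp(2*a)/(exp(2*a) - 36)^2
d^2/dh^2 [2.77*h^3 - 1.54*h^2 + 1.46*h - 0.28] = 16.62*h - 3.08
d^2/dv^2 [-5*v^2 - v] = -10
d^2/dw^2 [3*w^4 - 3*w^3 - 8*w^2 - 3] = 36*w^2 - 18*w - 16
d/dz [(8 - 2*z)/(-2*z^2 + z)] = 4*(-z^2 + 8*z - 2)/(z^2*(4*z^2 - 4*z + 1))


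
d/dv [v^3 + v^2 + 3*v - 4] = 3*v^2 + 2*v + 3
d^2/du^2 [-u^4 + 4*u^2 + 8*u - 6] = 8 - 12*u^2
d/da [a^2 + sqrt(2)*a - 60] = 2*a + sqrt(2)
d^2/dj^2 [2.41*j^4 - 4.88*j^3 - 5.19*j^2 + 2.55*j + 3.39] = 28.92*j^2 - 29.28*j - 10.38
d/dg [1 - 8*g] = -8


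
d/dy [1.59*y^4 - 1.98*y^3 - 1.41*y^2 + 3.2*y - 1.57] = 6.36*y^3 - 5.94*y^2 - 2.82*y + 3.2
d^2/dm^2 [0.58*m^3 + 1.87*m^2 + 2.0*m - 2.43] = 3.48*m + 3.74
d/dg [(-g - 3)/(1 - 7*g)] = -22/(7*g - 1)^2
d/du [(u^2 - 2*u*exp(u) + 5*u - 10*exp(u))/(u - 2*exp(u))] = 1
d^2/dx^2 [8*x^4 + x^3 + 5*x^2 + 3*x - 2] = 96*x^2 + 6*x + 10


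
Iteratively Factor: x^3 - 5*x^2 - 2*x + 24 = (x - 4)*(x^2 - x - 6) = (x - 4)*(x + 2)*(x - 3)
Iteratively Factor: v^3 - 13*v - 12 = (v + 3)*(v^2 - 3*v - 4) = (v + 1)*(v + 3)*(v - 4)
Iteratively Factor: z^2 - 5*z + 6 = (z - 3)*(z - 2)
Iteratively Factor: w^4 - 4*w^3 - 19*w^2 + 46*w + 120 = (w + 2)*(w^3 - 6*w^2 - 7*w + 60) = (w + 2)*(w + 3)*(w^2 - 9*w + 20) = (w - 4)*(w + 2)*(w + 3)*(w - 5)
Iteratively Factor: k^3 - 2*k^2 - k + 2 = (k - 1)*(k^2 - k - 2) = (k - 1)*(k + 1)*(k - 2)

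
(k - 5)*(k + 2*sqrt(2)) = k^2 - 5*k + 2*sqrt(2)*k - 10*sqrt(2)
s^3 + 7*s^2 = s^2*(s + 7)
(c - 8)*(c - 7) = c^2 - 15*c + 56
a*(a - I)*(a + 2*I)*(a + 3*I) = a^4 + 4*I*a^3 - a^2 + 6*I*a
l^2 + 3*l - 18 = (l - 3)*(l + 6)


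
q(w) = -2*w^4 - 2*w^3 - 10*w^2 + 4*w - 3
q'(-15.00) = 25954.00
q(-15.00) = -96813.00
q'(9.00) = -6494.00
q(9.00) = -15357.00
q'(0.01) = 3.80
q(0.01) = -2.96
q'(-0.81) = 20.51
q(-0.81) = -12.60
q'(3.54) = -496.88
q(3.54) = -516.96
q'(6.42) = -2488.57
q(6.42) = -4316.29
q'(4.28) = -818.73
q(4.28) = -997.00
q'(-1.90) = 75.21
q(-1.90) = -59.05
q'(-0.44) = 12.32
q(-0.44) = -6.60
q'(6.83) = -2961.39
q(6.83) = -5431.63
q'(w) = -8*w^3 - 6*w^2 - 20*w + 4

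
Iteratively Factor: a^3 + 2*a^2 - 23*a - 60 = (a + 3)*(a^2 - a - 20) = (a - 5)*(a + 3)*(a + 4)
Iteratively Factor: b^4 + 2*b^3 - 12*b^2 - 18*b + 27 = (b + 3)*(b^3 - b^2 - 9*b + 9) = (b - 3)*(b + 3)*(b^2 + 2*b - 3) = (b - 3)*(b + 3)^2*(b - 1)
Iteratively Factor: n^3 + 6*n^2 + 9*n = (n + 3)*(n^2 + 3*n) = n*(n + 3)*(n + 3)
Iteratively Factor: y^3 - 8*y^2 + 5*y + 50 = (y + 2)*(y^2 - 10*y + 25) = (y - 5)*(y + 2)*(y - 5)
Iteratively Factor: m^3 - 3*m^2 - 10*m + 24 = (m - 4)*(m^2 + m - 6) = (m - 4)*(m - 2)*(m + 3)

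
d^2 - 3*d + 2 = (d - 2)*(d - 1)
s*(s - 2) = s^2 - 2*s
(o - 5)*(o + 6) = o^2 + o - 30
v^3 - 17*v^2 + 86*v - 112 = (v - 8)*(v - 7)*(v - 2)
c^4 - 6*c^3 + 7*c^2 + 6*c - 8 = (c - 4)*(c - 2)*(c - 1)*(c + 1)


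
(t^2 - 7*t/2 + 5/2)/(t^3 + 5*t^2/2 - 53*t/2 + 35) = (t - 1)/(t^2 + 5*t - 14)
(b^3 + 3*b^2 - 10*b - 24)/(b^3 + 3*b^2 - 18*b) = (b^2 + 6*b + 8)/(b*(b + 6))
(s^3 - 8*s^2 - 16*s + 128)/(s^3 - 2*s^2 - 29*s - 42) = (-s^3 + 8*s^2 + 16*s - 128)/(-s^3 + 2*s^2 + 29*s + 42)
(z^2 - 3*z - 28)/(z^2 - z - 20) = (z - 7)/(z - 5)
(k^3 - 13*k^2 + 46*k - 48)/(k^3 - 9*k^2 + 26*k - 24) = (k - 8)/(k - 4)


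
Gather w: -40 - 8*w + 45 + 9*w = w + 5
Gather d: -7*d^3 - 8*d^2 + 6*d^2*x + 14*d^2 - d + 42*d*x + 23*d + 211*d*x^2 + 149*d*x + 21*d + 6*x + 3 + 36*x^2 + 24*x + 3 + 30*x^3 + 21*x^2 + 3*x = -7*d^3 + d^2*(6*x + 6) + d*(211*x^2 + 191*x + 43) + 30*x^3 + 57*x^2 + 33*x + 6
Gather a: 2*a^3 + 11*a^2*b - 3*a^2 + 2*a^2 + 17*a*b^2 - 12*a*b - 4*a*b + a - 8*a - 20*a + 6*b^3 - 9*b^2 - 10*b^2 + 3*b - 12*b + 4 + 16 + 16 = 2*a^3 + a^2*(11*b - 1) + a*(17*b^2 - 16*b - 27) + 6*b^3 - 19*b^2 - 9*b + 36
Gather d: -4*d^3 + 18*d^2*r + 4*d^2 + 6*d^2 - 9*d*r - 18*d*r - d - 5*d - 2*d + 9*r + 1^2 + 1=-4*d^3 + d^2*(18*r + 10) + d*(-27*r - 8) + 9*r + 2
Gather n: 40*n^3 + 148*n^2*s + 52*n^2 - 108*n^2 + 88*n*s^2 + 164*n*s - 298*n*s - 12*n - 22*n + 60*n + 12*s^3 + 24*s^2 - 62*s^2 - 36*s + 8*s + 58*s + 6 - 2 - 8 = 40*n^3 + n^2*(148*s - 56) + n*(88*s^2 - 134*s + 26) + 12*s^3 - 38*s^2 + 30*s - 4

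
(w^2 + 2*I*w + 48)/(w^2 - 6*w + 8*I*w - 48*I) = (w - 6*I)/(w - 6)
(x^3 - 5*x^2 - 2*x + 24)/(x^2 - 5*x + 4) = (x^2 - x - 6)/(x - 1)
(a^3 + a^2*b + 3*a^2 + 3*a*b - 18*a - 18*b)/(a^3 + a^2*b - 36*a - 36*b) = (a - 3)/(a - 6)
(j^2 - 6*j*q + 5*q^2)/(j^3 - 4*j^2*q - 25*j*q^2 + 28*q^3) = (-j + 5*q)/(-j^2 + 3*j*q + 28*q^2)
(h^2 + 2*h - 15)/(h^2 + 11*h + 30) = (h - 3)/(h + 6)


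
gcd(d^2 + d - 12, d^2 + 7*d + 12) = d + 4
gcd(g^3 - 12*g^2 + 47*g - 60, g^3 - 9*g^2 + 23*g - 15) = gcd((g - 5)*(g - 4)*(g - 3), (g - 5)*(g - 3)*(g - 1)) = g^2 - 8*g + 15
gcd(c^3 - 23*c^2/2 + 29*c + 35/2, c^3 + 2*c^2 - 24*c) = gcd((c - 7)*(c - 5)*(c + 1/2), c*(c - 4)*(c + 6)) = 1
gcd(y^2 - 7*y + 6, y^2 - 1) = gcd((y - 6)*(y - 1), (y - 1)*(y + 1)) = y - 1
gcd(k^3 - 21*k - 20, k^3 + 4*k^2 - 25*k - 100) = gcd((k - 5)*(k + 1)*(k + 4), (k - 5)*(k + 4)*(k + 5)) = k^2 - k - 20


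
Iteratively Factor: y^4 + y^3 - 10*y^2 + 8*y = (y)*(y^3 + y^2 - 10*y + 8) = y*(y + 4)*(y^2 - 3*y + 2) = y*(y - 1)*(y + 4)*(y - 2)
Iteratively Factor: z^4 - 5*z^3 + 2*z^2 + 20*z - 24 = (z - 3)*(z^3 - 2*z^2 - 4*z + 8) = (z - 3)*(z + 2)*(z^2 - 4*z + 4) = (z - 3)*(z - 2)*(z + 2)*(z - 2)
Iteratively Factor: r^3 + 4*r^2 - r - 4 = (r - 1)*(r^2 + 5*r + 4) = (r - 1)*(r + 1)*(r + 4)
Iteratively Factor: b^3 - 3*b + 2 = (b + 2)*(b^2 - 2*b + 1) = (b - 1)*(b + 2)*(b - 1)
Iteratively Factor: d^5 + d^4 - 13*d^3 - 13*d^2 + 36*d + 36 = (d - 3)*(d^4 + 4*d^3 - d^2 - 16*d - 12) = (d - 3)*(d + 2)*(d^3 + 2*d^2 - 5*d - 6) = (d - 3)*(d + 2)*(d + 3)*(d^2 - d - 2) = (d - 3)*(d - 2)*(d + 2)*(d + 3)*(d + 1)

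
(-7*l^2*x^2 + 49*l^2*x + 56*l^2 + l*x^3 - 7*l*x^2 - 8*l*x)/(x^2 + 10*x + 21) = l*(-7*l*x^2 + 49*l*x + 56*l + x^3 - 7*x^2 - 8*x)/(x^2 + 10*x + 21)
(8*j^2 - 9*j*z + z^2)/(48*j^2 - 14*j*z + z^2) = (-j + z)/(-6*j + z)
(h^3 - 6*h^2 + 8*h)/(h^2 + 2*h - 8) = h*(h - 4)/(h + 4)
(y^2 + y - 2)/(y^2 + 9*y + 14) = (y - 1)/(y + 7)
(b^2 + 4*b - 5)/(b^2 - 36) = (b^2 + 4*b - 5)/(b^2 - 36)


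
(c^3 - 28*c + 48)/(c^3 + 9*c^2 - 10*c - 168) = (c - 2)/(c + 7)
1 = 1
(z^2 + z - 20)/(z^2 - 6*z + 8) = (z + 5)/(z - 2)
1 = 1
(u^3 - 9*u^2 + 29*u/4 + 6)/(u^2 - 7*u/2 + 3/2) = (4*u^3 - 36*u^2 + 29*u + 24)/(2*(2*u^2 - 7*u + 3))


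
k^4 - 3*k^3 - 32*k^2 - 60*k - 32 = (k - 8)*(k + 1)*(k + 2)^2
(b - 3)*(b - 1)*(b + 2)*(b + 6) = b^4 + 4*b^3 - 17*b^2 - 24*b + 36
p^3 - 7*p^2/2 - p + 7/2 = (p - 7/2)*(p - 1)*(p + 1)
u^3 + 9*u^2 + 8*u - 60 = (u - 2)*(u + 5)*(u + 6)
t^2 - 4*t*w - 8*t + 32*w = (t - 8)*(t - 4*w)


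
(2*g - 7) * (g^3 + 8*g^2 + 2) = 2*g^4 + 9*g^3 - 56*g^2 + 4*g - 14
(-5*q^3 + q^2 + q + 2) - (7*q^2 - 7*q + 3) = -5*q^3 - 6*q^2 + 8*q - 1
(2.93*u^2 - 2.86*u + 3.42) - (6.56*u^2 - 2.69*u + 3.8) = -3.63*u^2 - 0.17*u - 0.38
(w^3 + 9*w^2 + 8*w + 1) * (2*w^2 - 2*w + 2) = 2*w^5 + 16*w^4 + 4*w^2 + 14*w + 2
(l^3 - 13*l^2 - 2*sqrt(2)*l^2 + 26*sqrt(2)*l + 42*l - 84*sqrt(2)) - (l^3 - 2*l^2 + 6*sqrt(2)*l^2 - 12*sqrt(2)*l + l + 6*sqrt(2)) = -8*sqrt(2)*l^2 - 11*l^2 + 41*l + 38*sqrt(2)*l - 90*sqrt(2)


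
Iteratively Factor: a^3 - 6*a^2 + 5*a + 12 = (a - 3)*(a^2 - 3*a - 4) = (a - 4)*(a - 3)*(a + 1)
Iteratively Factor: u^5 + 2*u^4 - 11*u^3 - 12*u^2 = (u)*(u^4 + 2*u^3 - 11*u^2 - 12*u) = u^2*(u^3 + 2*u^2 - 11*u - 12) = u^2*(u + 4)*(u^2 - 2*u - 3) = u^2*(u + 1)*(u + 4)*(u - 3)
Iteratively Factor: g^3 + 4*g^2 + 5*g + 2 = (g + 1)*(g^2 + 3*g + 2) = (g + 1)*(g + 2)*(g + 1)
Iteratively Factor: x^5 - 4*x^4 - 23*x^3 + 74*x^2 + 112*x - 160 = (x - 4)*(x^4 - 23*x^2 - 18*x + 40) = (x - 5)*(x - 4)*(x^3 + 5*x^2 + 2*x - 8) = (x - 5)*(x - 4)*(x + 4)*(x^2 + x - 2) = (x - 5)*(x - 4)*(x - 1)*(x + 4)*(x + 2)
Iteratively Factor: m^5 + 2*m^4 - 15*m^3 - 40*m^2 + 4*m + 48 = (m - 4)*(m^4 + 6*m^3 + 9*m^2 - 4*m - 12) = (m - 4)*(m + 2)*(m^3 + 4*m^2 + m - 6) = (m - 4)*(m + 2)*(m + 3)*(m^2 + m - 2) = (m - 4)*(m - 1)*(m + 2)*(m + 3)*(m + 2)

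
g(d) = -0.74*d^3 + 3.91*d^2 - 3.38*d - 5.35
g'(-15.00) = -620.18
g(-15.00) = 3422.60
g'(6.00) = -36.38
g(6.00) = -44.71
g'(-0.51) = -7.95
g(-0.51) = -2.51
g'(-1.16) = -15.44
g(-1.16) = 4.99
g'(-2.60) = -38.72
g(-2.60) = 42.88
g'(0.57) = 0.36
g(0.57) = -6.14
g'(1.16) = 2.70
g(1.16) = -5.16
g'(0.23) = -1.70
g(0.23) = -5.93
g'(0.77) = 1.33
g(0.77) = -5.97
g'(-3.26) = -52.47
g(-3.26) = 72.86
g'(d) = -2.22*d^2 + 7.82*d - 3.38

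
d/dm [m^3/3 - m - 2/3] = m^2 - 1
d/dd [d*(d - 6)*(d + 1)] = 3*d^2 - 10*d - 6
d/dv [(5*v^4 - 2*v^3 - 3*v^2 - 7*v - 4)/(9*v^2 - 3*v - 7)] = (90*v^5 - 63*v^4 - 128*v^3 + 114*v^2 + 114*v + 37)/(81*v^4 - 54*v^3 - 117*v^2 + 42*v + 49)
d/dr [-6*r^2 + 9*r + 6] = 9 - 12*r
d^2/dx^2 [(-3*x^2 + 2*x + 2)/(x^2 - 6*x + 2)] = 16*(-2*x^3 + 3*x^2 - 6*x + 10)/(x^6 - 18*x^5 + 114*x^4 - 288*x^3 + 228*x^2 - 72*x + 8)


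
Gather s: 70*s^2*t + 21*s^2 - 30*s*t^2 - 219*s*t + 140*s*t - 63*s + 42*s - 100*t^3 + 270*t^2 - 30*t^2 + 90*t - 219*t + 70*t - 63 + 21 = s^2*(70*t + 21) + s*(-30*t^2 - 79*t - 21) - 100*t^3 + 240*t^2 - 59*t - 42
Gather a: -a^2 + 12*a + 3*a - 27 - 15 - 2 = -a^2 + 15*a - 44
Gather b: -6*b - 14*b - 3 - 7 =-20*b - 10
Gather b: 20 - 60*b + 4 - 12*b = 24 - 72*b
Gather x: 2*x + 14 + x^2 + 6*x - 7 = x^2 + 8*x + 7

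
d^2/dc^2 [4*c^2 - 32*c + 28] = 8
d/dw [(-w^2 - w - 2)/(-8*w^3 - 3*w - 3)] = ((2*w + 1)*(8*w^3 + 3*w + 3) - 3*(8*w^2 + 1)*(w^2 + w + 2))/(8*w^3 + 3*w + 3)^2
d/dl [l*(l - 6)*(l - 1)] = 3*l^2 - 14*l + 6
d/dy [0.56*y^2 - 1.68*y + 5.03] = 1.12*y - 1.68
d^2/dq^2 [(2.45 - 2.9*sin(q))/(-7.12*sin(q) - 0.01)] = 0.00277051189484928*(124.40776*sin(q)^2 - 0.17473*sin(q) - 248.81552)/(1.0*sin(q) + 0.00140449438202247)^3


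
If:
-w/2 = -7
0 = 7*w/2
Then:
No Solution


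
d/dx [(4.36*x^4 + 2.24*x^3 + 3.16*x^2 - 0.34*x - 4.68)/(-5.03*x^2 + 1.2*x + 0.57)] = (-43.8616*x^5 + 4.4288*x^4 + 15.3168*x^3 + 5.9122*x^2 - 43.4784*x + 5.4222)/(25.3009*x^4 - 12.072*x^3 - 4.2942*x^2 + 1.368*x + 0.3249)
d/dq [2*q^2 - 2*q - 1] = 4*q - 2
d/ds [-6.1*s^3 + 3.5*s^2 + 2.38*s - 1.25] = -18.3*s^2 + 7.0*s + 2.38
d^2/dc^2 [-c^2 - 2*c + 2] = -2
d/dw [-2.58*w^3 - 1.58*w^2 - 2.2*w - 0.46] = -7.74*w^2 - 3.16*w - 2.2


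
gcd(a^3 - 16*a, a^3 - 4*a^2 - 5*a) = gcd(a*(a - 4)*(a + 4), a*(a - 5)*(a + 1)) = a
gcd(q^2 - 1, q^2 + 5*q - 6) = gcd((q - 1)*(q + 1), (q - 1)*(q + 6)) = q - 1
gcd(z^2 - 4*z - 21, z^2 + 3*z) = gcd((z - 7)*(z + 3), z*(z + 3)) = z + 3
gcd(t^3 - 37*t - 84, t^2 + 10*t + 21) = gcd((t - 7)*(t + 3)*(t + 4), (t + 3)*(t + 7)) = t + 3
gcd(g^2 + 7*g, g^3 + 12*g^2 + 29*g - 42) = g + 7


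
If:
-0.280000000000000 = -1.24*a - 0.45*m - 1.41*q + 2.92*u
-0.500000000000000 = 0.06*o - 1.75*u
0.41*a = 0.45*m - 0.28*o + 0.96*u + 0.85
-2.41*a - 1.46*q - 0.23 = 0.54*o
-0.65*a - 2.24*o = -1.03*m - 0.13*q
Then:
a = -2.73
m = -5.88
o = -1.62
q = 4.96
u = 0.23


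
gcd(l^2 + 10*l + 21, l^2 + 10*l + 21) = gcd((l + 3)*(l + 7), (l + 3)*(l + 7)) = l^2 + 10*l + 21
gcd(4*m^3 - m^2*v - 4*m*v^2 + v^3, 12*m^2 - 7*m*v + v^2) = -4*m + v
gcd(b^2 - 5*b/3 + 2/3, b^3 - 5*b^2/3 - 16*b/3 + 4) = b - 2/3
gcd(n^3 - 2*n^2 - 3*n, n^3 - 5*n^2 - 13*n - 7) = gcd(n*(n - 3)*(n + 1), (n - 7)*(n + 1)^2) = n + 1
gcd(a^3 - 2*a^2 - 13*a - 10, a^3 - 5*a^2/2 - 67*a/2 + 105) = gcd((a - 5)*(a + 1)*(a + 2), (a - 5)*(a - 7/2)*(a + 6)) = a - 5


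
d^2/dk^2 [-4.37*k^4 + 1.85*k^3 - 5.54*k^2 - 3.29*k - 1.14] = -52.44*k^2 + 11.1*k - 11.08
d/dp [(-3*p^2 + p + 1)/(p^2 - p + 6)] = (2*p^2 - 38*p + 7)/(p^4 - 2*p^3 + 13*p^2 - 12*p + 36)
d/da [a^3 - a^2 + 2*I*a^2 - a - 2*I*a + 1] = 3*a^2 + a*(-2 + 4*I) - 1 - 2*I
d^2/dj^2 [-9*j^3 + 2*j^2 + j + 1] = 4 - 54*j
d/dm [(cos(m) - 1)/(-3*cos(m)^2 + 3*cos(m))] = -sin(m)/(3*cos(m)^2)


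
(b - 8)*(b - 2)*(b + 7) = b^3 - 3*b^2 - 54*b + 112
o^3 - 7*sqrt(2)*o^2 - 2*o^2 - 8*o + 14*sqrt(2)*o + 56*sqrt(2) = (o - 4)*(o + 2)*(o - 7*sqrt(2))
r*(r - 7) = r^2 - 7*r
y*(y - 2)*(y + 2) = y^3 - 4*y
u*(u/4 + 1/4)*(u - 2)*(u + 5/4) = u^4/4 + u^3/16 - 13*u^2/16 - 5*u/8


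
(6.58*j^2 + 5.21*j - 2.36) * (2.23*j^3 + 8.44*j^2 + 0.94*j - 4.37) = 14.6734*j^5 + 67.1535*j^4 + 44.8948*j^3 - 43.7756*j^2 - 24.9861*j + 10.3132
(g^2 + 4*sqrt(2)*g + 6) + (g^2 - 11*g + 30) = 2*g^2 - 11*g + 4*sqrt(2)*g + 36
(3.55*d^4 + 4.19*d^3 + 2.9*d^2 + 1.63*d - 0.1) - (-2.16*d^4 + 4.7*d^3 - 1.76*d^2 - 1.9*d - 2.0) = 5.71*d^4 - 0.51*d^3 + 4.66*d^2 + 3.53*d + 1.9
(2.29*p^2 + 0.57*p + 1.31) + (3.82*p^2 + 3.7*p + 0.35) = 6.11*p^2 + 4.27*p + 1.66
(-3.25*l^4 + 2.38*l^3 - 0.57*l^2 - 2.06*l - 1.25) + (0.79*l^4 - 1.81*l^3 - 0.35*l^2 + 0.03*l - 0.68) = -2.46*l^4 + 0.57*l^3 - 0.92*l^2 - 2.03*l - 1.93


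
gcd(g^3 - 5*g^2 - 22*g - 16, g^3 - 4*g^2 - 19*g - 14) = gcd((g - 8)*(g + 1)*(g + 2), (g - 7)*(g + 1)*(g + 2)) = g^2 + 3*g + 2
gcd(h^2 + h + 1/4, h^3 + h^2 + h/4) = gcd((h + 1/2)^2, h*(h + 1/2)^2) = h^2 + h + 1/4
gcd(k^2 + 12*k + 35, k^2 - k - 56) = k + 7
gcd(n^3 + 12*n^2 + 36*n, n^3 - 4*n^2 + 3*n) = n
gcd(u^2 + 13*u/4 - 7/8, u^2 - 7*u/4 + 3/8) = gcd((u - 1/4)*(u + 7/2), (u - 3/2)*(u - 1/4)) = u - 1/4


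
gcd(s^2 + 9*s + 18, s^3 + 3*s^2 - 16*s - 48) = s + 3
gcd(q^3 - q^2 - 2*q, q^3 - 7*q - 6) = q + 1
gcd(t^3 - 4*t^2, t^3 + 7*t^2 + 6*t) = t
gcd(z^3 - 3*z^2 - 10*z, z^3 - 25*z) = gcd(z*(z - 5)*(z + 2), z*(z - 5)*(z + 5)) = z^2 - 5*z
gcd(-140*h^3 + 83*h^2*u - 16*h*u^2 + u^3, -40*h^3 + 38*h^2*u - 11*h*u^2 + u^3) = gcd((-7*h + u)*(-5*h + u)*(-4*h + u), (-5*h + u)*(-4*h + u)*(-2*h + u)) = 20*h^2 - 9*h*u + u^2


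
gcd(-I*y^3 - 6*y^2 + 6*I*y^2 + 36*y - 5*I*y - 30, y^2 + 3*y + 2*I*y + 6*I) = 1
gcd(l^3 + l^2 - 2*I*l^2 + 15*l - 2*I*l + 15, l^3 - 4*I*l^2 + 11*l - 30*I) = l^2 - 2*I*l + 15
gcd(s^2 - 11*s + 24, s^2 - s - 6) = s - 3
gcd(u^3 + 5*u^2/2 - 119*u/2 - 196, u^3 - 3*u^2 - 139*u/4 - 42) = u^2 - 9*u/2 - 28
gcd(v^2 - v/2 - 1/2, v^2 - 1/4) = v + 1/2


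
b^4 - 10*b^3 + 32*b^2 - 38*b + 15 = (b - 5)*(b - 3)*(b - 1)^2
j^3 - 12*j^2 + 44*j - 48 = (j - 6)*(j - 4)*(j - 2)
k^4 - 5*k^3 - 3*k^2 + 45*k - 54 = (k - 3)^2*(k - 2)*(k + 3)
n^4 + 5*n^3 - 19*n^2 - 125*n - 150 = (n - 5)*(n + 2)*(n + 3)*(n + 5)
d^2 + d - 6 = (d - 2)*(d + 3)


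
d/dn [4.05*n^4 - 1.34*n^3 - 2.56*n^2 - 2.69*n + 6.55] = 16.2*n^3 - 4.02*n^2 - 5.12*n - 2.69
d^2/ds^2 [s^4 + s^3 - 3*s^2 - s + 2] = 12*s^2 + 6*s - 6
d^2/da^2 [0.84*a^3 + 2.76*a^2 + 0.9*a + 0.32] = 5.04*a + 5.52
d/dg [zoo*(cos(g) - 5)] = zoo*sin(g)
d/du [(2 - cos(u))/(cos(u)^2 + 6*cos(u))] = (-sin(u) + 12*sin(u)/cos(u)^2 + 4*tan(u))/(cos(u) + 6)^2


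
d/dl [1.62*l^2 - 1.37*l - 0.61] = 3.24*l - 1.37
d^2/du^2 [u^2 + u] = 2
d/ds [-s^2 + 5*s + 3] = 5 - 2*s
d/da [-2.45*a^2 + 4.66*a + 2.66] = 4.66 - 4.9*a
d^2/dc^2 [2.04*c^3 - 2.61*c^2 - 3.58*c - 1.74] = 12.24*c - 5.22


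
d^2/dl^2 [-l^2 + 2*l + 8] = -2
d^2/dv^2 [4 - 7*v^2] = -14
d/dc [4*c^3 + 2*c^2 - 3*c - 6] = 12*c^2 + 4*c - 3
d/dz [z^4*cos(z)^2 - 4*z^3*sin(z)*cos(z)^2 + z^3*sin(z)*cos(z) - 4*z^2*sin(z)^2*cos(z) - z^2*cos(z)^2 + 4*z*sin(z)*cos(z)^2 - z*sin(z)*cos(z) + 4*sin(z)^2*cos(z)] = -z^4*sin(2*z) - z^3*cos(z) + 3*z^3*cos(2*z) - 3*z^3*cos(3*z) + 2*z^3 - 2*z^2*sin(z) + 5*z^2*sin(2*z)/2 - 6*z^2*sin(3*z) - z*cos(z) - 2*z*cos(2*z) + 5*z*cos(3*z) - z - sin(2*z)/2 + 4*sin(3*z)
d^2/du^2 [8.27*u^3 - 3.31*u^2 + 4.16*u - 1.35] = 49.62*u - 6.62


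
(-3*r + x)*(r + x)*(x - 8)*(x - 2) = -3*r^2*x^2 + 30*r^2*x - 48*r^2 - 2*r*x^3 + 20*r*x^2 - 32*r*x + x^4 - 10*x^3 + 16*x^2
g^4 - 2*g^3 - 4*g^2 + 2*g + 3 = (g - 3)*(g - 1)*(g + 1)^2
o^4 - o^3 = o^3*(o - 1)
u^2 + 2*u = u*(u + 2)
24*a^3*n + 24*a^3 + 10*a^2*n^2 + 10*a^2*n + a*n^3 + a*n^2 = (4*a + n)*(6*a + n)*(a*n + a)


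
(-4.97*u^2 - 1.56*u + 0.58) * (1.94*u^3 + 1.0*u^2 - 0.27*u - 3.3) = -9.6418*u^5 - 7.9964*u^4 + 0.9071*u^3 + 17.4022*u^2 + 4.9914*u - 1.914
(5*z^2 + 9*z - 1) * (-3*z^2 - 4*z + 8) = -15*z^4 - 47*z^3 + 7*z^2 + 76*z - 8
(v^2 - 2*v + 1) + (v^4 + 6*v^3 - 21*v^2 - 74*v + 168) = v^4 + 6*v^3 - 20*v^2 - 76*v + 169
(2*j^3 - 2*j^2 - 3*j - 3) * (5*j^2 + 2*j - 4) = 10*j^5 - 6*j^4 - 27*j^3 - 13*j^2 + 6*j + 12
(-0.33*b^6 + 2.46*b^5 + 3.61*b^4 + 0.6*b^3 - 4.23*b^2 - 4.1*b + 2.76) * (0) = 0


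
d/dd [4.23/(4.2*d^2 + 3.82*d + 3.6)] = (-35.532*d - 16.1586)/(4.2*d^2 + 3.82*d + 3.6)^2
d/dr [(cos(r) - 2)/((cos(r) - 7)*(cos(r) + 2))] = (cos(r)^2 - 4*cos(r) + 24)*sin(r)/((cos(r) - 7)^2*(cos(r) + 2)^2)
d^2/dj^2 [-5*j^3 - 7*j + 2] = -30*j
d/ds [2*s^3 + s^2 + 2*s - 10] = 6*s^2 + 2*s + 2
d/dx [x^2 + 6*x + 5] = 2*x + 6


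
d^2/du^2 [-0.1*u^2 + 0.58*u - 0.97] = -0.200000000000000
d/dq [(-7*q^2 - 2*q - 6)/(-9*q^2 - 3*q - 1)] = (3*q^2 - 94*q - 16)/(81*q^4 + 54*q^3 + 27*q^2 + 6*q + 1)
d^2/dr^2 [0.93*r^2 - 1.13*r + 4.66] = 1.86000000000000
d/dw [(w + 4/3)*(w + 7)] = 2*w + 25/3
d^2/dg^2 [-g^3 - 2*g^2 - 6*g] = -6*g - 4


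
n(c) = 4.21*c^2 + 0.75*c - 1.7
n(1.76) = 12.66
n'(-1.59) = -12.64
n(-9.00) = 332.56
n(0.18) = -1.43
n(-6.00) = 145.36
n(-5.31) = 113.02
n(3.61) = 55.87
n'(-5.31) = -43.96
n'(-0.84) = -6.32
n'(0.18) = 2.27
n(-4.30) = 72.92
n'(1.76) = 15.57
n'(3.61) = 31.15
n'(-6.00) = -49.77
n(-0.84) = 0.64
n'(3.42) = 29.55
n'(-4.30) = -35.46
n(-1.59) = 7.75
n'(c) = 8.42*c + 0.75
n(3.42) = 50.11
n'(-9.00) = -75.03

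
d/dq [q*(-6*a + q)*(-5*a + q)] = 30*a^2 - 22*a*q + 3*q^2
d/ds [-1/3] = 0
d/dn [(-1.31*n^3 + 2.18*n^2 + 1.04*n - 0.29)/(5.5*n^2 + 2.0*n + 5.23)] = (-7.205*n^4 - 5.24*n^3 - 21.9139*n^2 + 25.9928*n + 6.0192)/(30.25*n^4 + 22.0*n^3 + 61.53*n^2 + 20.92*n + 27.3529)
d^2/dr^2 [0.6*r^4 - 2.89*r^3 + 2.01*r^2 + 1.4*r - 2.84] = 7.2*r^2 - 17.34*r + 4.02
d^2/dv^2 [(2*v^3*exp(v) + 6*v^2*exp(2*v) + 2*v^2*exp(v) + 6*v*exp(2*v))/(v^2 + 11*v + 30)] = 2*(v^7 + 12*v^6*exp(v) + 25*v^6 + 276*v^5*exp(v) + 269*v^5 + 2556*v^4*exp(v) + 1587*v^4 + 12072*v^3*exp(v) + 5382*v^3 + 30060*v^2*exp(v) + 10080*v^2 + 35820*v*exp(v) + 9000*v + 14220*exp(v) + 1800)*exp(v)/(v^6 + 33*v^5 + 453*v^4 + 3311*v^3 + 13590*v^2 + 29700*v + 27000)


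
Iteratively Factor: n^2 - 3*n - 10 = (n + 2)*(n - 5)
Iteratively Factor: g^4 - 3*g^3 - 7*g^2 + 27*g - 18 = (g - 1)*(g^3 - 2*g^2 - 9*g + 18) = (g - 2)*(g - 1)*(g^2 - 9) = (g - 3)*(g - 2)*(g - 1)*(g + 3)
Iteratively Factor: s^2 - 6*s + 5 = (s - 1)*(s - 5)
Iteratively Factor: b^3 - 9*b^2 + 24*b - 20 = (b - 2)*(b^2 - 7*b + 10) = (b - 2)^2*(b - 5)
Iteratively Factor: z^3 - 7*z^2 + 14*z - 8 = (z - 1)*(z^2 - 6*z + 8) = (z - 4)*(z - 1)*(z - 2)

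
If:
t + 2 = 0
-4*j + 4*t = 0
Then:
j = -2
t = -2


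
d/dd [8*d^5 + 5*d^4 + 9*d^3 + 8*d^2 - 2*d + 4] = 40*d^4 + 20*d^3 + 27*d^2 + 16*d - 2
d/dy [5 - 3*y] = -3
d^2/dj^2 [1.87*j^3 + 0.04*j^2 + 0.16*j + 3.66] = 11.22*j + 0.08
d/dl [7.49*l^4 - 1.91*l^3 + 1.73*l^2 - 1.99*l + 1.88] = 29.96*l^3 - 5.73*l^2 + 3.46*l - 1.99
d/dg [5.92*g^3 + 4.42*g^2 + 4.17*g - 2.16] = 17.76*g^2 + 8.84*g + 4.17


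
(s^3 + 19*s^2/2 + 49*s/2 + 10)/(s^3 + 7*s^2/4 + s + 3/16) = 8*(s^2 + 9*s + 20)/(8*s^2 + 10*s + 3)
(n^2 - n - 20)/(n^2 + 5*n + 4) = (n - 5)/(n + 1)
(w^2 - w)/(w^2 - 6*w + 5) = w/(w - 5)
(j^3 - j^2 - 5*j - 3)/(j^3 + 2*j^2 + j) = (j - 3)/j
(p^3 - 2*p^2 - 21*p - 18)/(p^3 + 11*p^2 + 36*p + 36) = (p^2 - 5*p - 6)/(p^2 + 8*p + 12)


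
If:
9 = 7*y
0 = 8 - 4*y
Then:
No Solution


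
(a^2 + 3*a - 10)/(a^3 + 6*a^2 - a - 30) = 1/(a + 3)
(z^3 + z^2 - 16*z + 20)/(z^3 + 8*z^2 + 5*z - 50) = (z - 2)/(z + 5)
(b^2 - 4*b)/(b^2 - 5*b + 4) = b/(b - 1)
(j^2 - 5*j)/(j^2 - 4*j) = (j - 5)/(j - 4)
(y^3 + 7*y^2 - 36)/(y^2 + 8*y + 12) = (y^2 + y - 6)/(y + 2)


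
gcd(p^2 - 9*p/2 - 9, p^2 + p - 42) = p - 6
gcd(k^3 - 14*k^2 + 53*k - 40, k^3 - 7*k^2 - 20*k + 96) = k - 8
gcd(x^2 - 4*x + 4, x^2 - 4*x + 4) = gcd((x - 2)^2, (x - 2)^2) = x^2 - 4*x + 4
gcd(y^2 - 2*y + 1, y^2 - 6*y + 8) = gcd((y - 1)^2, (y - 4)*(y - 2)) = 1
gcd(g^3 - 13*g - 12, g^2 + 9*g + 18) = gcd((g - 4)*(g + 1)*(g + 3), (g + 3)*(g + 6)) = g + 3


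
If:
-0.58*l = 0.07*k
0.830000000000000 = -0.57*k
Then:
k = -1.46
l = 0.18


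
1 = 1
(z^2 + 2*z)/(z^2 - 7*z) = (z + 2)/(z - 7)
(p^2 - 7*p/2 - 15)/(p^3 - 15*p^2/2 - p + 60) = 1/(p - 4)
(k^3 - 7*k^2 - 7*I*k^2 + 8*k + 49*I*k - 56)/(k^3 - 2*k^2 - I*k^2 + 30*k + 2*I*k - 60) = (k^3 - 7*k^2*(1 + I) + k*(8 + 49*I) - 56)/(k^3 - k^2*(2 + I) + 2*k*(15 + I) - 60)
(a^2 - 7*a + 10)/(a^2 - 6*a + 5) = (a - 2)/(a - 1)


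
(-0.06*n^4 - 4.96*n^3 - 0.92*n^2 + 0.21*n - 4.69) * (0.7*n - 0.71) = -0.042*n^5 - 3.4294*n^4 + 2.8776*n^3 + 0.8002*n^2 - 3.4321*n + 3.3299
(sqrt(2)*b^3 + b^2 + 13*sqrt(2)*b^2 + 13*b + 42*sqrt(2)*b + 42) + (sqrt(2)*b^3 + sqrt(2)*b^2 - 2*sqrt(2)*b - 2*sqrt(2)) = 2*sqrt(2)*b^3 + b^2 + 14*sqrt(2)*b^2 + 13*b + 40*sqrt(2)*b - 2*sqrt(2) + 42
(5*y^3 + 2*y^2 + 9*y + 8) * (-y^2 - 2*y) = -5*y^5 - 12*y^4 - 13*y^3 - 26*y^2 - 16*y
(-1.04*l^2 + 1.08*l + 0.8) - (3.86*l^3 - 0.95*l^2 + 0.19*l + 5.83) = -3.86*l^3 - 0.0900000000000001*l^2 + 0.89*l - 5.03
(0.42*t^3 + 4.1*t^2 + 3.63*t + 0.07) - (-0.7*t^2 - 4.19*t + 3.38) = 0.42*t^3 + 4.8*t^2 + 7.82*t - 3.31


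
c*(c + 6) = c^2 + 6*c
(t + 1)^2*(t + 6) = t^3 + 8*t^2 + 13*t + 6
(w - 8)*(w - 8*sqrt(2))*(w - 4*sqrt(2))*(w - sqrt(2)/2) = w^4 - 25*sqrt(2)*w^3/2 - 8*w^3 + 76*w^2 + 100*sqrt(2)*w^2 - 608*w - 32*sqrt(2)*w + 256*sqrt(2)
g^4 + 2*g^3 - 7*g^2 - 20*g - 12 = (g - 3)*(g + 1)*(g + 2)^2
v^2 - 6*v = v*(v - 6)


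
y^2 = y^2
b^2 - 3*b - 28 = (b - 7)*(b + 4)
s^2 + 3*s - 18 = (s - 3)*(s + 6)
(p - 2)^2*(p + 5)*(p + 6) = p^4 + 7*p^3 - 10*p^2 - 76*p + 120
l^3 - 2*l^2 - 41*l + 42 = (l - 7)*(l - 1)*(l + 6)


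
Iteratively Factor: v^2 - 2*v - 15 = (v + 3)*(v - 5)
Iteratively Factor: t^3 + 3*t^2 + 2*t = (t + 1)*(t^2 + 2*t) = t*(t + 1)*(t + 2)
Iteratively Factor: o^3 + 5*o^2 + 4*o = (o + 1)*(o^2 + 4*o) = (o + 1)*(o + 4)*(o)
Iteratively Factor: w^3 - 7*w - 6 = (w + 1)*(w^2 - w - 6) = (w - 3)*(w + 1)*(w + 2)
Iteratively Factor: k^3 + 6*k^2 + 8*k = (k + 4)*(k^2 + 2*k) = (k + 2)*(k + 4)*(k)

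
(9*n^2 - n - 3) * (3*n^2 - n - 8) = 27*n^4 - 12*n^3 - 80*n^2 + 11*n + 24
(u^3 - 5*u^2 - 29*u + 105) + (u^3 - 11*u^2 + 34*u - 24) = 2*u^3 - 16*u^2 + 5*u + 81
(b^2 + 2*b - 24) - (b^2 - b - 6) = 3*b - 18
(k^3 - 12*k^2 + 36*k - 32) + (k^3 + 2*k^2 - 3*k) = 2*k^3 - 10*k^2 + 33*k - 32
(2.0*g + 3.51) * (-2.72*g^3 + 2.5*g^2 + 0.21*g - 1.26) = -5.44*g^4 - 4.5472*g^3 + 9.195*g^2 - 1.7829*g - 4.4226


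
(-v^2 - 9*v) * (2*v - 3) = -2*v^3 - 15*v^2 + 27*v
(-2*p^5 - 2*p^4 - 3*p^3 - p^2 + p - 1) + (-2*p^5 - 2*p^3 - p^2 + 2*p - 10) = -4*p^5 - 2*p^4 - 5*p^3 - 2*p^2 + 3*p - 11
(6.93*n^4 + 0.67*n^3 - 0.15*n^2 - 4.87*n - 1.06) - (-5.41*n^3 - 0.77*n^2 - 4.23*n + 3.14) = 6.93*n^4 + 6.08*n^3 + 0.62*n^2 - 0.64*n - 4.2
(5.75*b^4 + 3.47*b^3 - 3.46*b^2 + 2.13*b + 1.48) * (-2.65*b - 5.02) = -15.2375*b^5 - 38.0605*b^4 - 8.2504*b^3 + 11.7247*b^2 - 14.6146*b - 7.4296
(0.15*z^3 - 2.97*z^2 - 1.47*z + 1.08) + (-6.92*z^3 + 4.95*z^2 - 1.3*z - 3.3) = -6.77*z^3 + 1.98*z^2 - 2.77*z - 2.22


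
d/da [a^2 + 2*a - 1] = 2*a + 2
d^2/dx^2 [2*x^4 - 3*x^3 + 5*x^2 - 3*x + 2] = 24*x^2 - 18*x + 10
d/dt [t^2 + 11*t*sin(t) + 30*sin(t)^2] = 11*t*cos(t) + 2*t + 11*sin(t) + 30*sin(2*t)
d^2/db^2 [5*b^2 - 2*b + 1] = 10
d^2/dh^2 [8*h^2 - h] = 16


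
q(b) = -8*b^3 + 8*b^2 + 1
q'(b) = -24*b^2 + 16*b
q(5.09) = -846.71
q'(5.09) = -540.35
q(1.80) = -19.74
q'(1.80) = -48.96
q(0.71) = 2.17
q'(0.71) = -0.74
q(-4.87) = 1114.75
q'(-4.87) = -647.13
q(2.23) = -47.93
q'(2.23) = -83.67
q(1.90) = -24.99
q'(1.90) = -56.24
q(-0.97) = 15.83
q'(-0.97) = -38.10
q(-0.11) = 1.11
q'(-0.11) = -2.05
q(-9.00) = 6481.00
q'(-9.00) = -2088.00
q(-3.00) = 289.00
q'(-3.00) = -264.00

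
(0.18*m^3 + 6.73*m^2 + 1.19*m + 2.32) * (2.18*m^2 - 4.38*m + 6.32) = 0.3924*m^5 + 13.883*m^4 - 25.7456*m^3 + 42.379*m^2 - 2.6408*m + 14.6624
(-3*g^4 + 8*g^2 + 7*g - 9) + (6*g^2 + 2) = -3*g^4 + 14*g^2 + 7*g - 7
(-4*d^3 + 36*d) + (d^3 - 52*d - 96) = -3*d^3 - 16*d - 96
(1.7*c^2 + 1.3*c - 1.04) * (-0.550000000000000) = -0.935*c^2 - 0.715*c + 0.572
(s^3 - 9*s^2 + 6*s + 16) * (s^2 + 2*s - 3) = s^5 - 7*s^4 - 15*s^3 + 55*s^2 + 14*s - 48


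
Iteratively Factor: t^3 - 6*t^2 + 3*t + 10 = (t + 1)*(t^2 - 7*t + 10) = (t - 2)*(t + 1)*(t - 5)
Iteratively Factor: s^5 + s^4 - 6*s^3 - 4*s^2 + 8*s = (s)*(s^4 + s^3 - 6*s^2 - 4*s + 8) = s*(s + 2)*(s^3 - s^2 - 4*s + 4) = s*(s + 2)^2*(s^2 - 3*s + 2) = s*(s - 1)*(s + 2)^2*(s - 2)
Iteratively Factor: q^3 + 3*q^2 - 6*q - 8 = (q + 4)*(q^2 - q - 2) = (q + 1)*(q + 4)*(q - 2)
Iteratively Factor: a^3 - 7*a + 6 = (a - 2)*(a^2 + 2*a - 3) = (a - 2)*(a - 1)*(a + 3)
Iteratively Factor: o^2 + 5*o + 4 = (o + 1)*(o + 4)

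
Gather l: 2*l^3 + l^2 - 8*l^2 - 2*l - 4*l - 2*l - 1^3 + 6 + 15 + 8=2*l^3 - 7*l^2 - 8*l + 28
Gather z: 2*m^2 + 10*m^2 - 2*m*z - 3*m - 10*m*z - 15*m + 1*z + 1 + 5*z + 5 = 12*m^2 - 18*m + z*(6 - 12*m) + 6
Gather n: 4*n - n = 3*n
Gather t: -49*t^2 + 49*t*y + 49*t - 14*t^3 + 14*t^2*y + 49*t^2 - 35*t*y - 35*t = -14*t^3 + 14*t^2*y + t*(14*y + 14)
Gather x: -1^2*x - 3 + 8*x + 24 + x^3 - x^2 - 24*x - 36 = x^3 - x^2 - 17*x - 15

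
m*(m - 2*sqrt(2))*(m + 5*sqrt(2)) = m^3 + 3*sqrt(2)*m^2 - 20*m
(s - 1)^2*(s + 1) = s^3 - s^2 - s + 1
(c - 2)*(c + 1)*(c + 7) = c^3 + 6*c^2 - 9*c - 14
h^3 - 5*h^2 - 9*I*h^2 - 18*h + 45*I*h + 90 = (h - 5)*(h - 6*I)*(h - 3*I)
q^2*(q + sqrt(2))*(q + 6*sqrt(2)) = q^4 + 7*sqrt(2)*q^3 + 12*q^2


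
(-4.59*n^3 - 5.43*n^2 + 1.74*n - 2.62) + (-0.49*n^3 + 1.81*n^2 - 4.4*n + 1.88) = -5.08*n^3 - 3.62*n^2 - 2.66*n - 0.74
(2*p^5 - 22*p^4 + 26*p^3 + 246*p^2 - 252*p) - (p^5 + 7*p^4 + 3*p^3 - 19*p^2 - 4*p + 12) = p^5 - 29*p^4 + 23*p^3 + 265*p^2 - 248*p - 12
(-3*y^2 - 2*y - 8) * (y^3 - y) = -3*y^5 - 2*y^4 - 5*y^3 + 2*y^2 + 8*y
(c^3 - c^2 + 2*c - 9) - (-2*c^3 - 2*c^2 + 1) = 3*c^3 + c^2 + 2*c - 10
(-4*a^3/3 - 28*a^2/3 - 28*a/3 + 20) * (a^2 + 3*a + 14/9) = -4*a^5/3 - 40*a^4/3 - 1064*a^3/27 - 608*a^2/27 + 1228*a/27 + 280/9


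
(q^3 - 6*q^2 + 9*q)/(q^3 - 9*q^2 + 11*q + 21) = q*(q - 3)/(q^2 - 6*q - 7)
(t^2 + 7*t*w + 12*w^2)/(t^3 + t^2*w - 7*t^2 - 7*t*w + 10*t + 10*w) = (t^2 + 7*t*w + 12*w^2)/(t^3 + t^2*w - 7*t^2 - 7*t*w + 10*t + 10*w)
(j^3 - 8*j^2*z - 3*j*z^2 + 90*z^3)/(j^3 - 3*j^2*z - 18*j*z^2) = (j - 5*z)/j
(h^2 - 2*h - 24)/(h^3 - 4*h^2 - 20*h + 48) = 1/(h - 2)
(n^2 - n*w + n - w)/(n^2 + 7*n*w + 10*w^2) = (n^2 - n*w + n - w)/(n^2 + 7*n*w + 10*w^2)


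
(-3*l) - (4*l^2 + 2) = -4*l^2 - 3*l - 2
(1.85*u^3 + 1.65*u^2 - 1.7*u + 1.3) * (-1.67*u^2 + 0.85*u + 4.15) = -3.0895*u^5 - 1.183*u^4 + 11.919*u^3 + 3.2315*u^2 - 5.95*u + 5.395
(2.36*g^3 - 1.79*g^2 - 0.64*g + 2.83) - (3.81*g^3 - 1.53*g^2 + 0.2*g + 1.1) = -1.45*g^3 - 0.26*g^2 - 0.84*g + 1.73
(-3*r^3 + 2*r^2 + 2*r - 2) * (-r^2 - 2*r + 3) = 3*r^5 + 4*r^4 - 15*r^3 + 4*r^2 + 10*r - 6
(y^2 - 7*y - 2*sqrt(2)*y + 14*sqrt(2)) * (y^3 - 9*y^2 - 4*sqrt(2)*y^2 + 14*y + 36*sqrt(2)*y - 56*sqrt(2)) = y^5 - 16*y^4 - 6*sqrt(2)*y^4 + 93*y^3 + 96*sqrt(2)*y^3 - 462*sqrt(2)*y^2 - 354*y^2 + 588*sqrt(2)*y + 1232*y - 1568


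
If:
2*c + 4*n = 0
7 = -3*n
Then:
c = 14/3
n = -7/3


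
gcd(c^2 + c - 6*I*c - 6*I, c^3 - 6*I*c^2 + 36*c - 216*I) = c - 6*I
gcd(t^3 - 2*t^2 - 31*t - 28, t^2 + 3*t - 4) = t + 4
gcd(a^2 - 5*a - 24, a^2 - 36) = 1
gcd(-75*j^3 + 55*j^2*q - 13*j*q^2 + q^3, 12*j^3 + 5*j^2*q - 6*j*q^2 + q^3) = -3*j + q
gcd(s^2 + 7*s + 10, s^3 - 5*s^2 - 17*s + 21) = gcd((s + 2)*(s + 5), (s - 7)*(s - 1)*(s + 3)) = 1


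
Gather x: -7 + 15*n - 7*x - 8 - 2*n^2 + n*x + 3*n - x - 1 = -2*n^2 + 18*n + x*(n - 8) - 16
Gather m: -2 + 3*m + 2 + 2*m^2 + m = 2*m^2 + 4*m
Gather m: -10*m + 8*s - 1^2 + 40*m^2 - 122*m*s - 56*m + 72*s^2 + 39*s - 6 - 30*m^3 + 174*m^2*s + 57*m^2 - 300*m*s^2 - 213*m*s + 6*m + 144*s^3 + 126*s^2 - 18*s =-30*m^3 + m^2*(174*s + 97) + m*(-300*s^2 - 335*s - 60) + 144*s^3 + 198*s^2 + 29*s - 7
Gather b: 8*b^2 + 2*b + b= 8*b^2 + 3*b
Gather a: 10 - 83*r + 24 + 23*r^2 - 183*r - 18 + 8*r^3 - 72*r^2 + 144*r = 8*r^3 - 49*r^2 - 122*r + 16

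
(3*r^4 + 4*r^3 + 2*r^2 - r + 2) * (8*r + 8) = 24*r^5 + 56*r^4 + 48*r^3 + 8*r^2 + 8*r + 16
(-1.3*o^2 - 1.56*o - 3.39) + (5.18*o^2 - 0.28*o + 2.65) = 3.88*o^2 - 1.84*o - 0.74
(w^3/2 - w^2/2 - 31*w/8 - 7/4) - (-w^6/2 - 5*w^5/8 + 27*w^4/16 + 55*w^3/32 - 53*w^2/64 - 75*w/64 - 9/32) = w^6/2 + 5*w^5/8 - 27*w^4/16 - 39*w^3/32 + 21*w^2/64 - 173*w/64 - 47/32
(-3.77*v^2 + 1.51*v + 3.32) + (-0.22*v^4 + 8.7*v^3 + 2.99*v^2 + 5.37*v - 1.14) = -0.22*v^4 + 8.7*v^3 - 0.78*v^2 + 6.88*v + 2.18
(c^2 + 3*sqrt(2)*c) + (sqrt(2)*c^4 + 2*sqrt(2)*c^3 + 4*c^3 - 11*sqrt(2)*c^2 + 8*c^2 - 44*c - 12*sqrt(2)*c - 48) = sqrt(2)*c^4 + 2*sqrt(2)*c^3 + 4*c^3 - 11*sqrt(2)*c^2 + 9*c^2 - 44*c - 9*sqrt(2)*c - 48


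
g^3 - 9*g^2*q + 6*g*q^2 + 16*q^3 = (g - 8*q)*(g - 2*q)*(g + q)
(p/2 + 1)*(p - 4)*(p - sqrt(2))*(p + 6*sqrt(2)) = p^4/2 - p^3 + 5*sqrt(2)*p^3/2 - 10*p^2 - 5*sqrt(2)*p^2 - 20*sqrt(2)*p + 12*p + 48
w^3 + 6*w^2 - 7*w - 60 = (w - 3)*(w + 4)*(w + 5)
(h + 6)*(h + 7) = h^2 + 13*h + 42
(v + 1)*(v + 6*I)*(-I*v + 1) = -I*v^3 + 7*v^2 - I*v^2 + 7*v + 6*I*v + 6*I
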